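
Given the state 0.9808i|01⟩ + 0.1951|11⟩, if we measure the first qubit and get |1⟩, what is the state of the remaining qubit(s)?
|1⟩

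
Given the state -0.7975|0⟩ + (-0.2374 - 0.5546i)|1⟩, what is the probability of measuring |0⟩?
0.636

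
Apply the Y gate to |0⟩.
i|1⟩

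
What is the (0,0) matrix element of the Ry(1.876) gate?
0.5914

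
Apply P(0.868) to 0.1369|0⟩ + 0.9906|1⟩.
0.1369|0⟩ + (0.6403 + 0.7559i)|1⟩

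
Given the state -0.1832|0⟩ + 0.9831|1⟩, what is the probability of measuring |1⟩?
0.9665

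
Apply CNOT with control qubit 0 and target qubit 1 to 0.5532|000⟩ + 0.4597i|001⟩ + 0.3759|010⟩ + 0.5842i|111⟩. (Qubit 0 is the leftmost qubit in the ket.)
0.5532|000⟩ + 0.4597i|001⟩ + 0.3759|010⟩ + 0.5842i|101⟩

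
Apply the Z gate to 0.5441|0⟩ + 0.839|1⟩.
0.5441|0⟩ - 0.839|1⟩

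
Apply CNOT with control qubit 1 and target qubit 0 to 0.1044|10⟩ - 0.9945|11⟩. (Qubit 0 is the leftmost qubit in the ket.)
-0.9945|01⟩ + 0.1044|10⟩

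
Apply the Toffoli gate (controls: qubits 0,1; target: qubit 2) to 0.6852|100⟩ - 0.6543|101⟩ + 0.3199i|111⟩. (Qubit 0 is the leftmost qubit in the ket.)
0.6852|100⟩ - 0.6543|101⟩ + 0.3199i|110⟩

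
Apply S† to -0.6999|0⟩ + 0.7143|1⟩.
-0.6999|0⟩ - 0.7143i|1⟩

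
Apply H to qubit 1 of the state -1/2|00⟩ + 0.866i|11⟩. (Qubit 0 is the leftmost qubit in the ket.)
-1/√8|00⟩ - 1/√8|01⟩ + 0.6124i|10⟩ - 0.6124i|11⟩

H on qubit 1 mixes each pair of kets that differ only in qubit 1: amplitudes (a, b) of (|…0…⟩, |…1…⟩) become ((a + b)/√2, (a − b)/√2). Kets absent from the input have amplitude 0.
(|00⟩, |01⟩): (a, b) = (-1/2, 0) → (-1/√8, -1/√8)
(|10⟩, |11⟩): (a, b) = (0, 0.866i) → (0.6124i, -0.6124i)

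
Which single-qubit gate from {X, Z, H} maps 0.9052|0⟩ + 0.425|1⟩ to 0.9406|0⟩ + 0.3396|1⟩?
H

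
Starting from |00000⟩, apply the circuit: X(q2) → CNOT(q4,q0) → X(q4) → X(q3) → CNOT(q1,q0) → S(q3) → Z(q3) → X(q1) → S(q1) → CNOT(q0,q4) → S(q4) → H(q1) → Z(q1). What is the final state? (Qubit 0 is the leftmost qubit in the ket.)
(1/√2)i|00111⟩ + (1/√2)i|01111⟩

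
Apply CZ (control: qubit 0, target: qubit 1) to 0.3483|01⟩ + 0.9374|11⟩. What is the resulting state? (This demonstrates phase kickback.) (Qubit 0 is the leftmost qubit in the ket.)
0.3483|01⟩ - 0.9374|11⟩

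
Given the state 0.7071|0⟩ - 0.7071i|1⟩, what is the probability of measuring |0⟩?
0.5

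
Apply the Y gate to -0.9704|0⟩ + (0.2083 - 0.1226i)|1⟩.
(-0.1226 - 0.2083i)|0⟩ - 0.9704i|1⟩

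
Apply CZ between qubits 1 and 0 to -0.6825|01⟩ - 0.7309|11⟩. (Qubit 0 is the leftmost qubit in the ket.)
-0.6825|01⟩ + 0.7309|11⟩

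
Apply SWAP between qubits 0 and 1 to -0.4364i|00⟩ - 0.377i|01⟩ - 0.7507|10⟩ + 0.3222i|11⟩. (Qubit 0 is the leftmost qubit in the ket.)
-0.4364i|00⟩ - 0.7507|01⟩ - 0.377i|10⟩ + 0.3222i|11⟩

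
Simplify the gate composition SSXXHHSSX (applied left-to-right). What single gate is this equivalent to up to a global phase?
X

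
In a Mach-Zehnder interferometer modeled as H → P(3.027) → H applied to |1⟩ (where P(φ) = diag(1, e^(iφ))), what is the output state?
(0.9967 - 0.05717i)|0⟩ + (0.003279 + 0.05717i)|1⟩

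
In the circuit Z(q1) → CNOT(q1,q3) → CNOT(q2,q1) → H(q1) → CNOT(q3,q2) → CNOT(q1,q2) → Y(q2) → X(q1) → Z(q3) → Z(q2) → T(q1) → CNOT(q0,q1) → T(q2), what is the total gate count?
13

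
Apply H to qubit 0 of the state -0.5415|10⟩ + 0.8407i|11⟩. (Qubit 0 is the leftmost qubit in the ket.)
-0.3829|00⟩ + 0.5945i|01⟩ + 0.3829|10⟩ - 0.5945i|11⟩

H on qubit 0 mixes each pair of kets that differ only in qubit 0: amplitudes (a, b) of (|…0…⟩, |…1…⟩) become ((a + b)/√2, (a − b)/√2). Kets absent from the input have amplitude 0.
(|00⟩, |10⟩): (a, b) = (0, -0.5415) → (-0.3829, 0.3829)
(|01⟩, |11⟩): (a, b) = (0, 0.8407i) → (0.5945i, -0.5945i)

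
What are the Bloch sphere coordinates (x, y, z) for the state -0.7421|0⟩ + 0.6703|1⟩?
(-0.9949, 0, 0.1014)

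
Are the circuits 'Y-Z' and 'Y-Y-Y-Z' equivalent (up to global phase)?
Yes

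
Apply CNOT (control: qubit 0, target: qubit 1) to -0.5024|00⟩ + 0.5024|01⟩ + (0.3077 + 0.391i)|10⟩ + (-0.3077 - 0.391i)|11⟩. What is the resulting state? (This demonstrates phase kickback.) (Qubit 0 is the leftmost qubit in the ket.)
-0.5024|00⟩ + 0.5024|01⟩ + (-0.3077 - 0.391i)|10⟩ + (0.3077 + 0.391i)|11⟩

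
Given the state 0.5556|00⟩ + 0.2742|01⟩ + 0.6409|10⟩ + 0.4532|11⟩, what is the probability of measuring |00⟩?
0.3087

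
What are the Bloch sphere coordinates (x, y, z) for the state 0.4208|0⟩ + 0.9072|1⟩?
(0.7635, 0, -0.6459)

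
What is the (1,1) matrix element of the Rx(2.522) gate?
0.3049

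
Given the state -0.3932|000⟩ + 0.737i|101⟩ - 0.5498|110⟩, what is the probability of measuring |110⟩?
0.3023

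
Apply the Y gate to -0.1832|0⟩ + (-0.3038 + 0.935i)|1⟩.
(0.935 + 0.3038i)|0⟩ - 0.1832i|1⟩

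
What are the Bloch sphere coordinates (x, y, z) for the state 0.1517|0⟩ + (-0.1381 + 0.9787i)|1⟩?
(-0.0419, 0.2969, -0.9539)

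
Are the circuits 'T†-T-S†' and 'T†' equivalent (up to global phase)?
No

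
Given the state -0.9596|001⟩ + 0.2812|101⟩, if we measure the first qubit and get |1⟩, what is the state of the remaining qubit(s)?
|01⟩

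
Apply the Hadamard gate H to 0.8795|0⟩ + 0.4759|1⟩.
0.9584|0⟩ + 0.2854|1⟩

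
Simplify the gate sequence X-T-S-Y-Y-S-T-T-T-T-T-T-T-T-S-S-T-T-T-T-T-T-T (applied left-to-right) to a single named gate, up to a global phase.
X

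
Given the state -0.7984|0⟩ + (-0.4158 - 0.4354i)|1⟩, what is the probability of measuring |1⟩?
0.3625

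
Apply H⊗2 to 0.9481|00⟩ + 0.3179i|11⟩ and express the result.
(0.4741 + 0.159i)|00⟩ + (0.4741 - 0.159i)|01⟩ + (0.4741 - 0.159i)|10⟩ + (0.4741 + 0.159i)|11⟩

H⊗2 gives amp(|y⟩) = (1/2) Σ_x (−1)^(x·y) amp(|x⟩), where x·y is the number of positions in which both x and y have a 1.
|00⟩: (0.9481 + 0.3179i)/2 = (0.4741 + 0.159i)
|01⟩: (0.9481 - 0.3179i)/2 = (0.4741 - 0.159i)
|10⟩: (0.9481 - 0.3179i)/2 = (0.4741 - 0.159i)
|11⟩: (0.9481 + 0.3179i)/2 = (0.4741 + 0.159i)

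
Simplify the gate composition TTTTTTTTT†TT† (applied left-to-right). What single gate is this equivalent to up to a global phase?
T†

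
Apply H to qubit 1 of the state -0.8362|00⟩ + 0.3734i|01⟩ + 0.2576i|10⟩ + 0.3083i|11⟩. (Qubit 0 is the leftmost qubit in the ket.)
(-0.5913 + 0.264i)|00⟩ + (-0.5913 - 0.264i)|01⟩ + 0.4002i|10⟩ - 0.03585i|11⟩

H on qubit 1 mixes each pair of kets that differ only in qubit 1: amplitudes (a, b) of (|…0…⟩, |…1…⟩) become ((a + b)/√2, (a − b)/√2). Kets absent from the input have amplitude 0.
(|00⟩, |01⟩): (a, b) = (-0.8362, 0.3734i) → ((-0.5913 + 0.264i), (-0.5913 - 0.264i))
(|10⟩, |11⟩): (a, b) = (0.2576i, 0.3083i) → (0.4002i, -0.03585i)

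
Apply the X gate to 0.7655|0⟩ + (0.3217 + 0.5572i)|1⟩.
(0.3217 + 0.5572i)|0⟩ + 0.7655|1⟩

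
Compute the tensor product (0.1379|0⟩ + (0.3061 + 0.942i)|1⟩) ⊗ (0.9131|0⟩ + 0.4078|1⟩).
0.1259|00⟩ + 0.05624|01⟩ + (0.2795 + 0.8601i)|10⟩ + (0.1248 + 0.3841i)|11⟩

amp(|b₁b₂…⟩) = product of the factor amplitudes for bits b₁, b₂, …; only kets whose every factor amplitude is nonzero survive.
|00⟩: (0.1379)(0.9131) = 0.1259
|01⟩: (0.1379)(0.4078) = 0.05624
|10⟩: (0.3061 + 0.942i)(0.9131) = (0.2795 + 0.8601i)
|11⟩: (0.3061 + 0.942i)(0.4078) = (0.1248 + 0.3841i)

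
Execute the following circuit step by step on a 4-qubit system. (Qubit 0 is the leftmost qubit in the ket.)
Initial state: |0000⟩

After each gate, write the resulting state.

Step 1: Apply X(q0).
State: |1000⟩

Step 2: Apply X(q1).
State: |1100⟩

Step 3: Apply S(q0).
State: i|1100⟩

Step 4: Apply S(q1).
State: -|1100⟩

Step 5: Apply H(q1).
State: -1/√2|1000⟩ + 1/√2|1100⟩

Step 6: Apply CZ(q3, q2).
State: -1/√2|1000⟩ + 1/√2|1100⟩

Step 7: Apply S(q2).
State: -1/√2|1000⟩ + 1/√2|1100⟩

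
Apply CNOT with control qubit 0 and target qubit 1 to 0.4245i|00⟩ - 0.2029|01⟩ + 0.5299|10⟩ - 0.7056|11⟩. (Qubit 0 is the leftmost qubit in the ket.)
0.4245i|00⟩ - 0.2029|01⟩ - 0.7056|10⟩ + 0.5299|11⟩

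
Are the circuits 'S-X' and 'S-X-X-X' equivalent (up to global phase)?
Yes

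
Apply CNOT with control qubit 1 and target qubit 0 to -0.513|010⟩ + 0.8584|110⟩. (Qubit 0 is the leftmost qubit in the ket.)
0.8584|010⟩ - 0.513|110⟩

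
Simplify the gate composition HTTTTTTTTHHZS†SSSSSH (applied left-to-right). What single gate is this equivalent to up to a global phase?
X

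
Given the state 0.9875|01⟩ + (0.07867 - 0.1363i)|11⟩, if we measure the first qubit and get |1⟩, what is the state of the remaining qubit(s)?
(0.4999 - 0.8661i)|1⟩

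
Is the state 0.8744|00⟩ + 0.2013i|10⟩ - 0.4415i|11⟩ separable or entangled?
Entangled

Writing the state as a|00⟩ + b|01⟩ + c|10⟩ + d|11⟩, it is a product state iff ad − bc = 0.
Here (a, b, c, d) = (0.8744, 0, 0.2013i, -0.4415i): ad − bc = (0.8744)(-0.4415i) − (0)(0.2013i) = -0.386i ≠ 0, so the state is entangled.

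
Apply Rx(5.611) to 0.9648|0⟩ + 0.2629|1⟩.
(-0.9108 - 0.0867i)|0⟩ + (-0.2482 - 0.3182i)|1⟩

Rx(5.611) = [[cos(θ/2), −i·sin(θ/2)], [−i·sin(θ/2), cos(θ/2)]]; θ = 5.611, cos(θ/2) ≈ -0.944051, sin(θ/2) ≈ 0.329801.
With a = amp(|0⟩) = 0.9648 and b = amp(|1⟩) = 0.2629:
new amp(|0⟩) = (-0.944051)·a + (-0.329801i)·b = (-0.9108 - 0.0867i)
new amp(|1⟩) = (-0.329801i)·a + (-0.944051)·b = (-0.2482 - 0.3182i)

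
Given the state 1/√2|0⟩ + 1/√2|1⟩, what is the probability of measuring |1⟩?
1/2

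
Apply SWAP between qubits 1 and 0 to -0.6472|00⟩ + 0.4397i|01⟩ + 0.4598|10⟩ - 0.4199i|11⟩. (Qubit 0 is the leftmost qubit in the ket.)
-0.6472|00⟩ + 0.4598|01⟩ + 0.4397i|10⟩ - 0.4199i|11⟩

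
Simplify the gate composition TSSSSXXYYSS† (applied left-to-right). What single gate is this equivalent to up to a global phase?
T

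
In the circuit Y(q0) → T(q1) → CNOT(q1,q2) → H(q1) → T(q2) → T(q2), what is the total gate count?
6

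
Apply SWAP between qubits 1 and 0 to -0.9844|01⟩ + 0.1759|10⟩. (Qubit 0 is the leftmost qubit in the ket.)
0.1759|01⟩ - 0.9844|10⟩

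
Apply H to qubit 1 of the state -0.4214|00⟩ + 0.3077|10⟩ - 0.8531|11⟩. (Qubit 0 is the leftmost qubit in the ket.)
-0.298|00⟩ - 0.298|01⟩ - 0.3857|10⟩ + 0.8208|11⟩

H on qubit 1 mixes each pair of kets that differ only in qubit 1: amplitudes (a, b) of (|…0…⟩, |…1…⟩) become ((a + b)/√2, (a − b)/√2). Kets absent from the input have amplitude 0.
(|00⟩, |01⟩): (a, b) = (-0.4214, 0) → (-0.298, -0.298)
(|10⟩, |11⟩): (a, b) = (0.3077, -0.8531) → (-0.3857, 0.8208)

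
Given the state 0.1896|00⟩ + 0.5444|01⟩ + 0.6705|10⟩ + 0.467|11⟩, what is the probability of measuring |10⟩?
0.4496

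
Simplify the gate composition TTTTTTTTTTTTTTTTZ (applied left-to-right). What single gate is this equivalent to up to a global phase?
Z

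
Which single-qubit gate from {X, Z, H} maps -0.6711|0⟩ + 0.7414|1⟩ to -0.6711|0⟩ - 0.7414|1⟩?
Z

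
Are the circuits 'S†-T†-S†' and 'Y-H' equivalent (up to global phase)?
No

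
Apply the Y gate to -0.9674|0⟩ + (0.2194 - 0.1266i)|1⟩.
(-0.1266 - 0.2194i)|0⟩ - 0.9674i|1⟩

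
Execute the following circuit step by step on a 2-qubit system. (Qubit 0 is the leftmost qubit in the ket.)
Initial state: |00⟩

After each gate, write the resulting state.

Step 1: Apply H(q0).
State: 1/√2|00⟩ + 1/√2|10⟩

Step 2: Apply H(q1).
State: 1/2|00⟩ + 1/2|01⟩ + 1/2|10⟩ + 1/2|11⟩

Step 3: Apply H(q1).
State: 1/√2|00⟩ + 1/√2|10⟩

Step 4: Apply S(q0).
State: 1/√2|00⟩ + (1/√2)i|10⟩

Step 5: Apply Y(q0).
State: 1/√2|00⟩ + (1/√2)i|10⟩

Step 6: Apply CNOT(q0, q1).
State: 1/√2|00⟩ + (1/√2)i|11⟩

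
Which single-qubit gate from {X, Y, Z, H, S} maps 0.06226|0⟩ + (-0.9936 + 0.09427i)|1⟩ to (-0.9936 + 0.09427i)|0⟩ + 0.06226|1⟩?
X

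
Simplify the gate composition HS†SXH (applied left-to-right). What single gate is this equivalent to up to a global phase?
Z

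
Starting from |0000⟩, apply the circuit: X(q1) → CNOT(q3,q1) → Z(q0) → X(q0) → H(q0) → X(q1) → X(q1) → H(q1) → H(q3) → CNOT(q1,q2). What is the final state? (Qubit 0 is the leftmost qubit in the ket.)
1/√8|0000⟩ + 1/√8|0001⟩ - 1/√8|0110⟩ - 1/√8|0111⟩ - 1/√8|1000⟩ - 1/√8|1001⟩ + 1/√8|1110⟩ + 1/√8|1111⟩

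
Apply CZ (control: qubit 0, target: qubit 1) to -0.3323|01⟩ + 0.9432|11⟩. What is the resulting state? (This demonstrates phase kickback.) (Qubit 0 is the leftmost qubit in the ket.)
-0.3323|01⟩ - 0.9432|11⟩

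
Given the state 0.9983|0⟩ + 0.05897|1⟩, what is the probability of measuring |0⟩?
0.9966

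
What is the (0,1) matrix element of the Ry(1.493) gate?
-0.6791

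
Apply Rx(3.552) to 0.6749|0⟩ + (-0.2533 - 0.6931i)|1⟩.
(-0.8161 + 0.248i)|0⟩ + (0.05161 - 0.5195i)|1⟩

Rx(3.552) = [[cos(θ/2), −i·sin(θ/2)], [−i·sin(θ/2), cos(θ/2)]]; θ = 3.552, cos(θ/2) ≈ -0.203767, sin(θ/2) ≈ 0.97902.
With a = amp(|0⟩) = 0.6749 and b = amp(|1⟩) = (-0.2533 - 0.6931i):
new amp(|0⟩) = (-0.203767)·a + (-0.97902i)·b = (-0.8161 + 0.248i)
new amp(|1⟩) = (-0.97902i)·a + (-0.203767)·b = (0.05161 - 0.5195i)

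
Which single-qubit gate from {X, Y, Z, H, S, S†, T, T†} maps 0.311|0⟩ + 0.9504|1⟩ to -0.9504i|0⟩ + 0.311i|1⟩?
Y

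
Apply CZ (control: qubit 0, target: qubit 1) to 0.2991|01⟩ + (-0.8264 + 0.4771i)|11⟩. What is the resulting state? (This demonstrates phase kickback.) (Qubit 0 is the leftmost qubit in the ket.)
0.2991|01⟩ + (0.8264 - 0.4771i)|11⟩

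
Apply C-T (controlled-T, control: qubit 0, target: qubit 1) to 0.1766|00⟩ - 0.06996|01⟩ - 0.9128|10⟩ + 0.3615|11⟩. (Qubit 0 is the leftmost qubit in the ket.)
0.1766|00⟩ - 0.06996|01⟩ - 0.9128|10⟩ + (0.2556 + 0.2556i)|11⟩

C-T leaves the control-|0⟩ kets |00⟩, |01⟩ unchanged and applies T to qubit 1 on the control-|1⟩ pair (|10⟩, |11⟩).
T = [[1, 0], [0, (1/√2 + (1/√2)i)]].
With a = amp(|10⟩) = -0.9128 and b = amp(|11⟩) = 0.3615:
new amp(|10⟩) = (1)·a = -0.9128
new amp(|11⟩) = (1/√2 + (1/√2)i)·b = (0.2556 + 0.2556i)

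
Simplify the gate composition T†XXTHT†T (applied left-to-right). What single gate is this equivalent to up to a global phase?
H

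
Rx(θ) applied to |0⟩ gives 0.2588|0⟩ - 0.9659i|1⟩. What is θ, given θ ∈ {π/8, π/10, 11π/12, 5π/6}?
5π/6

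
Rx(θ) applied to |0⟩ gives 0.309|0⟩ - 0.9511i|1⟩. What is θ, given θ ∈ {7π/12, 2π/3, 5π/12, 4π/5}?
4π/5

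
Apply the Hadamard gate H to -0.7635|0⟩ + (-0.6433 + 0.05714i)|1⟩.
(-0.9948 + 0.0404i)|0⟩ + (-0.08499 - 0.0404i)|1⟩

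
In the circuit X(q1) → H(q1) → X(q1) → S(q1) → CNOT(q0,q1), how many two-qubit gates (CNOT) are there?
1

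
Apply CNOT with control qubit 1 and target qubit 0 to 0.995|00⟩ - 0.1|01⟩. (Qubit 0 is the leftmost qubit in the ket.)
0.995|00⟩ - 0.1|11⟩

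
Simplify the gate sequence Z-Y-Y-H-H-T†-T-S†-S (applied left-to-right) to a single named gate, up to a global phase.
Z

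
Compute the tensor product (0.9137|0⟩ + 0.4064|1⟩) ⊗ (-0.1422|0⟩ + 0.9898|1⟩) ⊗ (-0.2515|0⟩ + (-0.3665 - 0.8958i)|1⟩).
0.03268|000⟩ + (0.04762 + 0.1164i)|001⟩ - 0.2275|010⟩ + (-0.3315 - 0.8101i)|011⟩ + 0.01453|100⟩ + (0.02118 + 0.05177i)|101⟩ - 0.1012|110⟩ + (-0.1474 - 0.3603i)|111⟩

amp(|b₁b₂…⟩) = product of the factor amplitudes for bits b₁, b₂, …; only kets whose every factor amplitude is nonzero survive.
|000⟩: (0.9137)(-0.1422)(-0.2515) = 0.03268
|001⟩: (0.9137)(-0.1422)(-0.3665 - 0.8958i) = (0.04762 + 0.1164i)
|010⟩: (0.9137)(0.9898)(-0.2515) = -0.2275
|011⟩: (0.9137)(0.9898)(-0.3665 - 0.8958i) = (-0.3315 - 0.8101i)
|100⟩: (0.4064)(-0.1422)(-0.2515) = 0.01453
|101⟩: (0.4064)(-0.1422)(-0.3665 - 0.8958i) = (0.02118 + 0.05177i)
|110⟩: (0.4064)(0.9898)(-0.2515) = -0.1012
|111⟩: (0.4064)(0.9898)(-0.3665 - 0.8958i) = (-0.1474 - 0.3603i)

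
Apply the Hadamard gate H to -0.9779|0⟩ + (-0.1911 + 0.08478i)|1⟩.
(-0.8266 + 0.05995i)|0⟩ + (-0.5564 - 0.05995i)|1⟩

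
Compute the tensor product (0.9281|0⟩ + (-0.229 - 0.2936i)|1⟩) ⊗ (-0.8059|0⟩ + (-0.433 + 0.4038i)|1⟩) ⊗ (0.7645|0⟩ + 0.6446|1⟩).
-0.5718|000⟩ - 0.4821|001⟩ + (-0.3072 + 0.2865i)|010⟩ + (-0.259 + 0.2416i)|011⟩ + (0.1411 + 0.1809i)|100⟩ + (0.119 + 0.1525i)|101⟩ + (0.1664 + 0.0265i)|110⟩ + (0.1403 + 0.02234i)|111⟩

amp(|b₁b₂…⟩) = product of the factor amplitudes for bits b₁, b₂, …; only kets whose every factor amplitude is nonzero survive.
|000⟩: (0.9281)(-0.8059)(0.7645) = -0.5718
|001⟩: (0.9281)(-0.8059)(0.6446) = -0.4821
|010⟩: (0.9281)(-0.433 + 0.4038i)(0.7645) = (-0.3072 + 0.2865i)
|011⟩: (0.9281)(-0.433 + 0.4038i)(0.6446) = (-0.259 + 0.2416i)
|100⟩: (-0.229 - 0.2936i)(-0.8059)(0.7645) = (0.1411 + 0.1809i)
|101⟩: (-0.229 - 0.2936i)(-0.8059)(0.6446) = (0.119 + 0.1525i)
|110⟩: (-0.229 - 0.2936i)(-0.433 + 0.4038i)(0.7645) = (0.1664 + 0.0265i)
|111⟩: (-0.229 - 0.2936i)(-0.433 + 0.4038i)(0.6446) = (0.1403 + 0.02234i)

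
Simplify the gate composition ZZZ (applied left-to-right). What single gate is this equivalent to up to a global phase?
Z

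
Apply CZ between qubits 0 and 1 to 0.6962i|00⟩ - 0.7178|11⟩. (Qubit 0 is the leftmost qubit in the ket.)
0.6962i|00⟩ + 0.7178|11⟩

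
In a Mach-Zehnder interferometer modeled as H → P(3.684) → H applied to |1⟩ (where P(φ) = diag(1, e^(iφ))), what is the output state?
(0.9282 + 0.2581i)|0⟩ + (0.07177 - 0.2581i)|1⟩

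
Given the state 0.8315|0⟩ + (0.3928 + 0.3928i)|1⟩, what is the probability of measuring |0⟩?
0.6914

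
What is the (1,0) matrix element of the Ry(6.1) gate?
0.09146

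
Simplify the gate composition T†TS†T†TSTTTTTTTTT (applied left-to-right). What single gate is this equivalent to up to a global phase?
T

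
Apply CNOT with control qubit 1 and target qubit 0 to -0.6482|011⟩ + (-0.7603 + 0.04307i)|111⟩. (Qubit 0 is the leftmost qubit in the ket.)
(-0.7603 + 0.04307i)|011⟩ - 0.6482|111⟩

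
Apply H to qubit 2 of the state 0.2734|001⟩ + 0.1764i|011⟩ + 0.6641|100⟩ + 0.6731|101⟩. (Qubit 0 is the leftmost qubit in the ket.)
0.1933|000⟩ - 0.1933|001⟩ + 0.1247i|010⟩ - 0.1247i|011⟩ + 0.9455|100⟩ - 0.006364|101⟩

H on qubit 2 mixes each pair of kets that differ only in qubit 2: amplitudes (a, b) of (|…0…⟩, |…1…⟩) become ((a + b)/√2, (a − b)/√2). Kets absent from the input have amplitude 0.
(|000⟩, |001⟩): (a, b) = (0, 0.2734) → (0.1933, -0.1933)
(|010⟩, |011⟩): (a, b) = (0, 0.1764i) → (0.1247i, -0.1247i)
(|100⟩, |101⟩): (a, b) = (0.6641, 0.6731) → (0.9455, -0.006364)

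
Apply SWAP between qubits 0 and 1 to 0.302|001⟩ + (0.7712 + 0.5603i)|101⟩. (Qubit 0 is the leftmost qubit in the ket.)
0.302|001⟩ + (0.7712 + 0.5603i)|011⟩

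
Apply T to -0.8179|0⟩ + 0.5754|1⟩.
-0.8179|0⟩ + (0.4069 + 0.4069i)|1⟩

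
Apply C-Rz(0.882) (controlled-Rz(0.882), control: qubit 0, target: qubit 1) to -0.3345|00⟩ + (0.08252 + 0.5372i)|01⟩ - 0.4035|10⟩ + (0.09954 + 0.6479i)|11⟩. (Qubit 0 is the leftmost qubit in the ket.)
-0.3345|00⟩ + (0.08252 + 0.5372i)|01⟩ + (-0.3649 + 0.1722i)|10⟩ + (-0.1865 + 0.6284i)|11⟩

C-Rz(0.882) leaves the control-|0⟩ kets |00⟩, |01⟩ unchanged and applies Rz(0.882) to qubit 1 on the control-|1⟩ pair (|10⟩, |11⟩).
Rz(0.882) = [[e^(−iθ/2), 0], [0, e^(iθ/2)]] with e^(±iθ/2) = cos(θ/2) ± i·sin(θ/2); θ = 0.882, cos(θ/2) ≈ 0.904325, sin(θ/2) ≈ 0.426844.
With a = amp(|10⟩) = -0.4035 and b = amp(|11⟩) = (0.09954 + 0.6479i):
new amp(|10⟩) = (0.904325 - 0.426844i)·a = (-0.3649 + 0.1722i)
new amp(|11⟩) = (0.904325 + 0.426844i)·b = (-0.1865 + 0.6284i)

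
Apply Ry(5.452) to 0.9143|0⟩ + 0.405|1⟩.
-|0⟩ - 0.001393|1⟩

Ry(5.452) = [[cos(θ/2), −sin(θ/2)], [sin(θ/2), cos(θ/2)]]; θ = 5.452, cos(θ/2) ≈ -0.914877, sin(θ/2) ≈ 0.403732.
With a = amp(|0⟩) = 0.9143 and b = amp(|1⟩) = 0.405:
new amp(|0⟩) = (-0.914877)·a + (-0.403732)·b = -1
new amp(|1⟩) = (0.403732)·a + (-0.914877)·b = -0.001393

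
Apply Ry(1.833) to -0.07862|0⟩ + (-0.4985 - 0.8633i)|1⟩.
(0.3477 + 0.685i)|0⟩ + (-0.3658 - 0.5254i)|1⟩

Ry(1.833) = [[cos(θ/2), −sin(θ/2)], [sin(θ/2), cos(θ/2)]]; θ = 1.833, cos(θ/2) ≈ 0.608601, sin(θ/2) ≈ 0.793476.
With a = amp(|0⟩) = -0.07862 and b = amp(|1⟩) = (-0.4985 - 0.8633i):
new amp(|0⟩) = (0.608601)·a + (-0.793476)·b = (0.3477 + 0.685i)
new amp(|1⟩) = (0.793476)·a + (0.608601)·b = (-0.3658 - 0.5254i)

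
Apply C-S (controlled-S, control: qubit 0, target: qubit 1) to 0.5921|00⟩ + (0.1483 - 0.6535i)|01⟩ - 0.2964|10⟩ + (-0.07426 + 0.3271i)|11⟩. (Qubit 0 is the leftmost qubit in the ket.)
0.5921|00⟩ + (0.1483 - 0.6535i)|01⟩ - 0.2964|10⟩ + (-0.3271 - 0.07426i)|11⟩

C-S leaves the control-|0⟩ kets |00⟩, |01⟩ unchanged and applies S to qubit 1 on the control-|1⟩ pair (|10⟩, |11⟩).
S = [[1, 0], [0, i]].
With a = amp(|10⟩) = -0.2964 and b = amp(|11⟩) = (-0.07426 + 0.3271i):
new amp(|10⟩) = (1)·a = -0.2964
new amp(|11⟩) = (i)·b = (-0.3271 - 0.07426i)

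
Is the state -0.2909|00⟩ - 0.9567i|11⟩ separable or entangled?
Entangled

Writing the state as a|00⟩ + b|01⟩ + c|10⟩ + d|11⟩, it is a product state iff ad − bc = 0.
Here (a, b, c, d) = (-0.2909, 0, 0, -0.9567i): ad − bc = (-0.2909)(-0.9567i) − (0)(0) = 0.2783i ≠ 0, so the state is entangled.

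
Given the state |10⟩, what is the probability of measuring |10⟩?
1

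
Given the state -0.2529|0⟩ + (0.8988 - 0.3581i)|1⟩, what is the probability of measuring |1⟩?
0.9361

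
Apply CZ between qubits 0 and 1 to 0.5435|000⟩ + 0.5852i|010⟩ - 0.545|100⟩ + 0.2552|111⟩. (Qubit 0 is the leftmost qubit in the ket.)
0.5435|000⟩ + 0.5852i|010⟩ - 0.545|100⟩ - 0.2552|111⟩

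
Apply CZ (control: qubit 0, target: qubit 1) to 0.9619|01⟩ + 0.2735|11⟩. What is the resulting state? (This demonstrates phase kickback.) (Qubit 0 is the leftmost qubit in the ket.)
0.9619|01⟩ - 0.2735|11⟩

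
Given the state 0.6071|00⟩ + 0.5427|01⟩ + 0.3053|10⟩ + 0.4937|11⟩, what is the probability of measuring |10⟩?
0.09321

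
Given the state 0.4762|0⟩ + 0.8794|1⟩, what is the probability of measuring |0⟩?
0.2268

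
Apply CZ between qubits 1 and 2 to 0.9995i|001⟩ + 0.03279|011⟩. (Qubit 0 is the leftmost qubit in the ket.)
0.9995i|001⟩ - 0.03279|011⟩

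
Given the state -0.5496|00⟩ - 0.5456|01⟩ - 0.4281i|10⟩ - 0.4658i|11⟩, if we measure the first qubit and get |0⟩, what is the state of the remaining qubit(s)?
-0.7097|0⟩ - 0.7045|1⟩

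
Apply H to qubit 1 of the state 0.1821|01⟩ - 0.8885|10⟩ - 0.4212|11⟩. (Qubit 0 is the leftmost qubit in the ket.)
0.1288|00⟩ - 0.1288|01⟩ - 0.9261|10⟩ - 0.3304|11⟩

H on qubit 1 mixes each pair of kets that differ only in qubit 1: amplitudes (a, b) of (|…0…⟩, |…1…⟩) become ((a + b)/√2, (a − b)/√2). Kets absent from the input have amplitude 0.
(|00⟩, |01⟩): (a, b) = (0, 0.1821) → (0.1288, -0.1288)
(|10⟩, |11⟩): (a, b) = (-0.8885, -0.4212) → (-0.9261, -0.3304)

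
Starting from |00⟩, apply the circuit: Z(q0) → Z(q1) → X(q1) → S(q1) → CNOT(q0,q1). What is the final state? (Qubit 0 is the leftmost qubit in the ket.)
i|01⟩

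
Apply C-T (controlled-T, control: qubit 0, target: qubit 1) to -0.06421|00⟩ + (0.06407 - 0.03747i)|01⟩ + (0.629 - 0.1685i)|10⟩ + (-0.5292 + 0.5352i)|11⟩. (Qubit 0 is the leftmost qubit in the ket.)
-0.06421|00⟩ + (0.06407 - 0.03747i)|01⟩ + (0.629 - 0.1685i)|10⟩ + (-0.7526 + 0.004243i)|11⟩

C-T leaves the control-|0⟩ kets |00⟩, |01⟩ unchanged and applies T to qubit 1 on the control-|1⟩ pair (|10⟩, |11⟩).
T = [[1, 0], [0, (1/√2 + (1/√2)i)]].
With a = amp(|10⟩) = (0.629 - 0.1685i) and b = amp(|11⟩) = (-0.5292 + 0.5352i):
new amp(|10⟩) = (1)·a = (0.629 - 0.1685i)
new amp(|11⟩) = (1/√2 + (1/√2)i)·b = (-0.7526 + 0.004243i)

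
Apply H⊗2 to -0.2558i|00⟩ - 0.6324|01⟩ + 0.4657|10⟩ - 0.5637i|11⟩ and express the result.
(-0.08335 - 0.4098i)|00⟩ + (0.5491 + 0.154i)|01⟩ + (-0.5491 + 0.154i)|10⟩ + (0.08335 - 0.4098i)|11⟩

H⊗2 gives amp(|y⟩) = (1/2) Σ_x (−1)^(x·y) amp(|x⟩), where x·y is the number of positions in which both x and y have a 1.
|00⟩: (-0.2558i - 0.6324 + 0.4657 - 0.5637i)/2 = (-0.08335 - 0.4098i)
|01⟩: (-0.2558i + 0.6324 + 0.4657 + 0.5637i)/2 = (0.5491 + 0.154i)
|10⟩: (-0.2558i - 0.6324 - 0.4657 + 0.5637i)/2 = (-0.5491 + 0.154i)
|11⟩: (-0.2558i + 0.6324 - 0.4657 - 0.5637i)/2 = (0.08335 - 0.4098i)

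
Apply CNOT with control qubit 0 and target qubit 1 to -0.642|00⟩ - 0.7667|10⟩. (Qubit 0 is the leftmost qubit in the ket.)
-0.642|00⟩ - 0.7667|11⟩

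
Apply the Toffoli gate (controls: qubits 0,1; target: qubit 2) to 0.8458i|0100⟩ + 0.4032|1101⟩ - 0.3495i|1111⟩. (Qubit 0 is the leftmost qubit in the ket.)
0.8458i|0100⟩ - 0.3495i|1101⟩ + 0.4032|1111⟩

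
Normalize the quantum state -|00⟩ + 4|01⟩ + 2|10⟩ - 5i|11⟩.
-0.1474|00⟩ + 0.5898|01⟩ + 0.2949|10⟩ - 0.7372i|11⟩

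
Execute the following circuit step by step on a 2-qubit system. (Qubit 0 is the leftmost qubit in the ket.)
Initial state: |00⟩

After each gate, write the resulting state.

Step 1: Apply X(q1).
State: |01⟩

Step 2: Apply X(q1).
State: |00⟩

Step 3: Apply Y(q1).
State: i|01⟩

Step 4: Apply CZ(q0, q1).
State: i|01⟩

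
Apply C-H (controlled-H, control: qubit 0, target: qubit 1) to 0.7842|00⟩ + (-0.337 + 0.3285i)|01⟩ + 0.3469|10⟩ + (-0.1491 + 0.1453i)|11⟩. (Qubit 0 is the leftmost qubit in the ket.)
0.7842|00⟩ + (-0.337 + 0.3285i)|01⟩ + (0.1399 + 0.1027i)|10⟩ + (0.3507 - 0.1027i)|11⟩

C-H leaves the control-|0⟩ kets |00⟩, |01⟩ unchanged and applies H to qubit 1 on the control-|1⟩ pair (|10⟩, |11⟩).
H = [[1/√2, 1/√2], [1/√2, -1/√2]].
With a = amp(|10⟩) = 0.3469 and b = amp(|11⟩) = (-0.1491 + 0.1453i):
new amp(|10⟩) = (1/√2)·a + (1/√2)·b = (0.1399 + 0.1027i)
new amp(|11⟩) = (1/√2)·a + (-1/√2)·b = (0.3507 - 0.1027i)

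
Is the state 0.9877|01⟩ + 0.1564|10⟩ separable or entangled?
Entangled

Writing the state as a|00⟩ + b|01⟩ + c|10⟩ + d|11⟩, it is a product state iff ad − bc = 0.
Here (a, b, c, d) = (0, 0.9877, 0.1564, 0): ad − bc = (0)(0) − (0.9877)(0.1564) = -0.1545 ≠ 0, so the state is entangled.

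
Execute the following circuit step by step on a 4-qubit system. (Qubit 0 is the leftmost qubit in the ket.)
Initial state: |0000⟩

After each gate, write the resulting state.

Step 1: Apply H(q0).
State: 1/√2|0000⟩ + 1/√2|1000⟩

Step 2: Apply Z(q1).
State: 1/√2|0000⟩ + 1/√2|1000⟩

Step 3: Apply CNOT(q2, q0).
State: 1/√2|0000⟩ + 1/√2|1000⟩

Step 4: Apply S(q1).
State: 1/√2|0000⟩ + 1/√2|1000⟩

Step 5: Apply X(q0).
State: 1/√2|0000⟩ + 1/√2|1000⟩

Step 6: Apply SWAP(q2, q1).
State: 1/√2|0000⟩ + 1/√2|1000⟩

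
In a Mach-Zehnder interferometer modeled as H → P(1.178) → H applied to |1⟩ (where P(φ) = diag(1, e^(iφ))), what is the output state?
(0.3086 - 0.4619i)|0⟩ + (0.6914 + 0.4619i)|1⟩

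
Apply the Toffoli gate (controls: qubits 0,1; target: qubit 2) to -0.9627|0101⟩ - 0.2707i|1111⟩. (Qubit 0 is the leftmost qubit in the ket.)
-0.9627|0101⟩ - 0.2707i|1101⟩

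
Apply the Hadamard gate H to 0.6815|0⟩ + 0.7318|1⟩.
0.9994|0⟩ - 0.03557|1⟩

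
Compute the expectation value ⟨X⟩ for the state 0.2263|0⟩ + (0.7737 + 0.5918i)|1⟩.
0.3502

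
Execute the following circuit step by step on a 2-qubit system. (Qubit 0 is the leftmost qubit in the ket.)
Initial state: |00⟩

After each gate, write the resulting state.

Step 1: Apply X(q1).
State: |01⟩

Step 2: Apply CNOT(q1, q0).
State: |11⟩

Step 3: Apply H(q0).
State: 1/√2|01⟩ - 1/√2|11⟩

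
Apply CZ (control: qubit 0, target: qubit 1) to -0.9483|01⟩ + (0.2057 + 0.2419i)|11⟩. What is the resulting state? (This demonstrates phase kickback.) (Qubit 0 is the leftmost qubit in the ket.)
-0.9483|01⟩ + (-0.2057 - 0.2419i)|11⟩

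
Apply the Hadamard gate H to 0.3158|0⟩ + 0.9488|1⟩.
0.8942|0⟩ - 0.4476|1⟩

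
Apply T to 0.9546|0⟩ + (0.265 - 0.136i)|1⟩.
0.9546|0⟩ + (0.2835 + 0.09122i)|1⟩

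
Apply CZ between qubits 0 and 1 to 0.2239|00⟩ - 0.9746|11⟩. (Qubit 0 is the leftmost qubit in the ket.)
0.2239|00⟩ + 0.9746|11⟩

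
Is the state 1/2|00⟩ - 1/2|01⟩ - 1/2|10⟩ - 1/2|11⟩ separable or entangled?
Entangled

Writing the state as a|00⟩ + b|01⟩ + c|10⟩ + d|11⟩, it is a product state iff ad − bc = 0.
Here (a, b, c, d) = (1/2, -1/2, -1/2, -1/2): ad − bc = (1/2)(-1/2) − (-1/2)(-1/2) = -1/2 ≠ 0, so the state is entangled.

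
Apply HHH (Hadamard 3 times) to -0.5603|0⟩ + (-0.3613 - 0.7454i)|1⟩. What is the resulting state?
(-0.6517 - 0.5271i)|0⟩ + (-0.1407 + 0.5271i)|1⟩

H² = I, so H^3 = H: a single Hadamard. With (a, b) = (-0.5603, (-0.3613 - 0.7454i)), H gives ((a + b)/√2, (a − b)/√2) = ((-0.6517 - 0.5271i), (-0.1407 + 0.5271i)).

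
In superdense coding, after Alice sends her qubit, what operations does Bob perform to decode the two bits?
CNOT (Alice's qubit controls Bob's), then H on Alice's qubit, then measure both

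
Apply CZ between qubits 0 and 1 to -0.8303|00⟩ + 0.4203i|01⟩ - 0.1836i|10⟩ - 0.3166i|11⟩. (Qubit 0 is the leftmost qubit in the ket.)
-0.8303|00⟩ + 0.4203i|01⟩ - 0.1836i|10⟩ + 0.3166i|11⟩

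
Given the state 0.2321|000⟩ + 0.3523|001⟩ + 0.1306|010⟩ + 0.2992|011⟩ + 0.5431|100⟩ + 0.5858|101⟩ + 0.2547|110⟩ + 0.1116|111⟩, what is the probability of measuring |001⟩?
0.1241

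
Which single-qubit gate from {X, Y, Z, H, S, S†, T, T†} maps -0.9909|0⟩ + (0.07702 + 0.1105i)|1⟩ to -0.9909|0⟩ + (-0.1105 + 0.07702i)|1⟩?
S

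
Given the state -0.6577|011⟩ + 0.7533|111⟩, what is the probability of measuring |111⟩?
0.5675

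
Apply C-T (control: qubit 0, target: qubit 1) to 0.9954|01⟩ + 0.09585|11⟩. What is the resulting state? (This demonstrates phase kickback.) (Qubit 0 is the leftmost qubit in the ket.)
0.9954|01⟩ + (0.06778 + 0.06778i)|11⟩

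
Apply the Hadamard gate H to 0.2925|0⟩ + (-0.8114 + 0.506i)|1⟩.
(-0.3669 + 0.3578i)|0⟩ + (0.7806 - 0.3578i)|1⟩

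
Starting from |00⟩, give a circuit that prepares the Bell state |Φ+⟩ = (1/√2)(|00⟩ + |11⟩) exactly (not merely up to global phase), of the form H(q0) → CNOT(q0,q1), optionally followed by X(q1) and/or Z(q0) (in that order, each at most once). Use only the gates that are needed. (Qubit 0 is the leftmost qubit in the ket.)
H(q0) → CNOT(q0,q1)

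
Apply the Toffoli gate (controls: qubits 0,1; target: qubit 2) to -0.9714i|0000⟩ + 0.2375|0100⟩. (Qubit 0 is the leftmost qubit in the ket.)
-0.9714i|0000⟩ + 0.2375|0100⟩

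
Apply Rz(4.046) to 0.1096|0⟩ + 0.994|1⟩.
(-0.04789 - 0.09858i)|0⟩ + (-0.4343 + 0.8941i)|1⟩

Rz(4.046) = [[e^(−iθ/2), 0], [0, e^(iθ/2)]] with e^(±iθ/2) = cos(θ/2) ± i·sin(θ/2); θ = 4.046, cos(θ/2) ≈ -0.436949, sin(θ/2) ≈ 0.899486.
With a = amp(|0⟩) = 0.1096 and b = amp(|1⟩) = 0.994:
new amp(|0⟩) = (-0.436949 - 0.899486i)·a = (-0.04789 - 0.09858i)
new amp(|1⟩) = (-0.436949 + 0.899486i)·b = (-0.4343 + 0.8941i)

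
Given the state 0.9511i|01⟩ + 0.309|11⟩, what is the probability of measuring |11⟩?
0.09548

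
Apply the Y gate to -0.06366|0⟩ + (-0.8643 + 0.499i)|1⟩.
(0.499 + 0.8643i)|0⟩ - 0.06366i|1⟩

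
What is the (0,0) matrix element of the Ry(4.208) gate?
-0.5083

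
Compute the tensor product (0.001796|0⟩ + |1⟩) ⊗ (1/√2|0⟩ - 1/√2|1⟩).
0.00127|00⟩ - 0.00127|01⟩ + 1/√2|10⟩ - 1/√2|11⟩

amp(|b₁b₂…⟩) = product of the factor amplitudes for bits b₁, b₂, …; only kets whose every factor amplitude is nonzero survive.
|00⟩: (0.001796)(1/√2) = 0.00127
|01⟩: (0.001796)(-1/√2) = -0.00127
|10⟩: (1)(1/√2) = 1/√2
|11⟩: (1)(-1/√2) = -1/√2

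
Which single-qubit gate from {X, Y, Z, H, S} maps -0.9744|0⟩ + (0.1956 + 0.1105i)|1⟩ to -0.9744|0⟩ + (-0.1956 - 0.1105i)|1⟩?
Z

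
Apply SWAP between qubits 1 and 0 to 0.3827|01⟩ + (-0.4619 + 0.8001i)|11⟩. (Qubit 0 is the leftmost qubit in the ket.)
0.3827|10⟩ + (-0.4619 + 0.8001i)|11⟩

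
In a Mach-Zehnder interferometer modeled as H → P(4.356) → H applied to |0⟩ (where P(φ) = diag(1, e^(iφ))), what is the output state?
(0.3256 - 0.4686i)|0⟩ + (0.6744 + 0.4686i)|1⟩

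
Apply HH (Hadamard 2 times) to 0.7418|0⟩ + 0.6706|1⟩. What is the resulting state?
0.7418|0⟩ + 0.6706|1⟩

H² = I, so an even number of Hadamards cancels: H^2 = I and the state is unchanged.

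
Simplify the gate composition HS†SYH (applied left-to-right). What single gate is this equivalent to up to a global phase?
Y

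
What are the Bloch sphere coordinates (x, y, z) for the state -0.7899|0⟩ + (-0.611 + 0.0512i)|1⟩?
(0.9653, -0.08089, 0.248)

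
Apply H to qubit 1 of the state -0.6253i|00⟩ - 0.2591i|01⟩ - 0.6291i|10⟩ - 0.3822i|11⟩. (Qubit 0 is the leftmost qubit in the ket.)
-0.6254i|00⟩ - 0.2589i|01⟩ - 0.7151i|10⟩ - 0.1746i|11⟩

H on qubit 1 mixes each pair of kets that differ only in qubit 1: amplitudes (a, b) of (|…0…⟩, |…1…⟩) become ((a + b)/√2, (a − b)/√2). Kets absent from the input have amplitude 0.
(|00⟩, |01⟩): (a, b) = (-0.6253i, -0.2591i) → (-0.6254i, -0.2589i)
(|10⟩, |11⟩): (a, b) = (-0.6291i, -0.3822i) → (-0.7151i, -0.1746i)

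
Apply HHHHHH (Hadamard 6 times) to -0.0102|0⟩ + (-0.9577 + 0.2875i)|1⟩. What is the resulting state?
-0.0102|0⟩ + (-0.9577 + 0.2875i)|1⟩

H² = I, so an even number of Hadamards cancels: H^6 = I and the state is unchanged.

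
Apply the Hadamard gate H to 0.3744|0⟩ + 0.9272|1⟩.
0.9204|0⟩ - 0.3909|1⟩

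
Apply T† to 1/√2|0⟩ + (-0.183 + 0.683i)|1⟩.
1/√2|0⟩ + (1/√8 + 0.6124i)|1⟩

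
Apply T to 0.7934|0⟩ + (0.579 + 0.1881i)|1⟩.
0.7934|0⟩ + (0.2764 + 0.5424i)|1⟩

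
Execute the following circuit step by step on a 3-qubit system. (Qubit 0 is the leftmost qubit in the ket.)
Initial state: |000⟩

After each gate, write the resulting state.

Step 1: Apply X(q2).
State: |001⟩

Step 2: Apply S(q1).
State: |001⟩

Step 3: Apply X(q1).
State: |011⟩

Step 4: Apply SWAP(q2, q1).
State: |011⟩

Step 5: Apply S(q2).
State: i|011⟩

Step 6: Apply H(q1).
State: (1/√2)i|001⟩ - (1/√2)i|011⟩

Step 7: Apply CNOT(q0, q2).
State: (1/√2)i|001⟩ - (1/√2)i|011⟩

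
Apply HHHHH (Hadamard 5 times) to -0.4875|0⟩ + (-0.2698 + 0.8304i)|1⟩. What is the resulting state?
(-0.5355 + 0.5872i)|0⟩ + (-0.1539 - 0.5872i)|1⟩

H² = I, so H^5 = H: a single Hadamard. With (a, b) = (-0.4875, (-0.2698 + 0.8304i)), H gives ((a + b)/√2, (a − b)/√2) = ((-0.5355 + 0.5872i), (-0.1539 - 0.5872i)).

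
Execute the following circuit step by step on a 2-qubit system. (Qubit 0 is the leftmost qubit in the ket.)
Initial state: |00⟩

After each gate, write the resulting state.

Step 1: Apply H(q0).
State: 1/√2|00⟩ + 1/√2|10⟩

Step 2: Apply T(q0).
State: 1/√2|00⟩ + (1/2 + (1/2)i)|10⟩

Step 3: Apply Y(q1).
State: (1/√2)i|01⟩ + (-1/2 + (1/2)i)|11⟩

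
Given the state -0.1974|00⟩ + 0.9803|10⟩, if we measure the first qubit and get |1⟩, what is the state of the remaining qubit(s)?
|0⟩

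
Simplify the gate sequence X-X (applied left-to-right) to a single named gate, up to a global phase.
I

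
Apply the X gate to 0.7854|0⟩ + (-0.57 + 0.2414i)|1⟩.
(-0.57 + 0.2414i)|0⟩ + 0.7854|1⟩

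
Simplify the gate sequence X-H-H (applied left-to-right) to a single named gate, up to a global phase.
X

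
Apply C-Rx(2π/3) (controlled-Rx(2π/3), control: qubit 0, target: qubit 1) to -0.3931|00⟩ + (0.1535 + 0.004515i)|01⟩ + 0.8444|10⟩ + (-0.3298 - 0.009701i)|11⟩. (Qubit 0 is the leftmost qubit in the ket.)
-0.3931|00⟩ + (0.1535 + 0.004515i)|01⟩ + (0.4138 + 0.2856i)|10⟩ + (-0.1649 - 0.7361i)|11⟩

C-Rx(2π/3) leaves the control-|0⟩ kets |00⟩, |01⟩ unchanged and applies Rx(2π/3) to qubit 1 on the control-|1⟩ pair (|10⟩, |11⟩).
Rx(2π/3) = [[cos(θ/2), −i·sin(θ/2)], [−i·sin(θ/2), cos(θ/2)]]; θ = 2π/3, cos(θ/2) ≈ 0.5, sin(θ/2) ≈ 0.866025.
With a = amp(|10⟩) = 0.8444 and b = amp(|11⟩) = (-0.3298 - 0.009701i):
new amp(|10⟩) = (0.5)·a + (-0.866025i)·b = (0.4138 + 0.2856i)
new amp(|11⟩) = (-0.866025i)·a + (0.5)·b = (-0.1649 - 0.7361i)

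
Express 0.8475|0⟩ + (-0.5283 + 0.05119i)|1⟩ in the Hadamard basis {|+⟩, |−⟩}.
(0.2257 + 0.0362i)|+⟩ + (0.9728 - 0.0362i)|−⟩

With |ψ⟩ = α|0⟩ + β|1⟩, the Hadamard-basis coefficients are ⟨+|ψ⟩ = (α + β)/√2 and ⟨−|ψ⟩ = (α − β)/√2.
Here α = 0.8475, β = (-0.5283 + 0.05119i): (α + β)/√2 = (0.2257 + 0.0362i), (α − β)/√2 = (0.9728 - 0.0362i).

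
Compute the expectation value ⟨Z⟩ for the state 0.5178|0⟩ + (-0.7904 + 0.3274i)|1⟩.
-0.4638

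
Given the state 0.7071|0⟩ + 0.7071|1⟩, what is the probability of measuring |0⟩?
0.5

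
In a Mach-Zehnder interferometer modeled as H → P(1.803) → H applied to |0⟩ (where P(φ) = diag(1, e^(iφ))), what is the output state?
(0.3849 + 0.4866i)|0⟩ + (0.6151 - 0.4866i)|1⟩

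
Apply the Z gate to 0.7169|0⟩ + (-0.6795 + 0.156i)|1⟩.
0.7169|0⟩ + (0.6795 - 0.156i)|1⟩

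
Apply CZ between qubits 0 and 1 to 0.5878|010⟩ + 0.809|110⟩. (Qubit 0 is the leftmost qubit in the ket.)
0.5878|010⟩ - 0.809|110⟩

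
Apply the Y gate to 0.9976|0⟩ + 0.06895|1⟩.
-0.06895i|0⟩ + 0.9976i|1⟩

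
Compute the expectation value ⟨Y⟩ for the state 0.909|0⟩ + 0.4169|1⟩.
0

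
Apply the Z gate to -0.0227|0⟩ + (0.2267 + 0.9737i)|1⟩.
-0.0227|0⟩ + (-0.2267 - 0.9737i)|1⟩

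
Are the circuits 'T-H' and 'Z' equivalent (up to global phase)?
No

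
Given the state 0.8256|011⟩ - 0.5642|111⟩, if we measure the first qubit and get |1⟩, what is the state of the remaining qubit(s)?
-|11⟩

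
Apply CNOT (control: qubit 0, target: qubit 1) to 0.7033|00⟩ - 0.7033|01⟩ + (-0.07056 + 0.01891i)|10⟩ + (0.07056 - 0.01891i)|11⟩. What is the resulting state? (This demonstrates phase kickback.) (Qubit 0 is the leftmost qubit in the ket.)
0.7033|00⟩ - 0.7033|01⟩ + (0.07056 - 0.01891i)|10⟩ + (-0.07056 + 0.01891i)|11⟩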